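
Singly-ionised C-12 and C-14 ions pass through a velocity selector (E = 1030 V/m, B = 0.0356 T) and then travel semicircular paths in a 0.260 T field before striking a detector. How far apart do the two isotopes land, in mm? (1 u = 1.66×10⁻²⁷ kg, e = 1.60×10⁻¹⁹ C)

Both emerge at v = E/B₁ = 2.89×10^4 m/s.
r = mv/(qB₂), so r₁ = 0.01385 m and r₂ = 0.01616 m, giving Δr = 2.31×10^-3 m.
After a semicircle each ion lands a diameter 2r from the entry slit, so the separation is 2Δr = 4.62×10^-3 m.

Δd ≈ 4.62 mm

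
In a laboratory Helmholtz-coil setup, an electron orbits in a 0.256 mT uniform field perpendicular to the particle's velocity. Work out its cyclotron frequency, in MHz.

f = qB/(2πm) = (1×1.60×10^-19)(2.56×10^-4) / [2π(9.11×10^-31)] = 7.16×10^6 Hz.

f ≈ 7.16 MHz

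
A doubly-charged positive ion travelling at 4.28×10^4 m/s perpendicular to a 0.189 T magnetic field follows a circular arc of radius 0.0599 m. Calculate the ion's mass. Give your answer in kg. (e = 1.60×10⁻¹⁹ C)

qvB = mv²/r ⇒ m = qBr/v.
m = (2×1.60×10^-19)(0.189)(0.0599) / (4.28×10^4) = 8.46×10^-26 kg.

m ≈ 8.46×10^-26 kg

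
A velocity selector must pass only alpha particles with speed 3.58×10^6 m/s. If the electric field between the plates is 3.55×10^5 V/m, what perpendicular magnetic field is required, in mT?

qE = qvB ⇒ B = E/v = (3.55×10^5) / (3.58×10^6) = 0.0992 T.

B ≈ 99.2 mT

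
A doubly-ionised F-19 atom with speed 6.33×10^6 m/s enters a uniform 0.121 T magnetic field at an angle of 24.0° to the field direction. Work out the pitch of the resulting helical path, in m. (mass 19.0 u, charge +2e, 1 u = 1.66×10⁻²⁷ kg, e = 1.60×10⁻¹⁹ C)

pitch ≈ 29.6 m

The velocity component along B is v∥ = v cos24.0° = 5.78×10^6 m/s.
The cyclotron period T = 2πm/(qB) = 5.12×10^-6 s is set by m, q, B alone.
Pitch = v∥·T = (5.78×10^6)(5.12×10^-6) = 29.6 m.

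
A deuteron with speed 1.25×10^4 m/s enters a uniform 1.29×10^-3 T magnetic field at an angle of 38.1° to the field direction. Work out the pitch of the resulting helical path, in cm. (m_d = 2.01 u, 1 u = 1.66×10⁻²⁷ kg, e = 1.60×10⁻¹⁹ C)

pitch ≈ 99.9 cm

The velocity component along B is v∥ = v cos38.1° = 9840 m/s.
The cyclotron period T = 2πm/(qB) = 1.02×10^-4 s is set by m, q, B alone.
Pitch = v∥·T = (9840)(1.02×10^-4) = 0.999 m.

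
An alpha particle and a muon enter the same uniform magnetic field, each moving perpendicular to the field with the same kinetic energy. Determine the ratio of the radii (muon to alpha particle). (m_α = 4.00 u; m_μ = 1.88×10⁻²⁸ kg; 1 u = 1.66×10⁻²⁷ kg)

r = √(2mK)/(qB) ⇒ at equal K, r ∝ √m/q.
r_{muon}/r_{alpha particle} = 0.337.

ratio ≈ 0.337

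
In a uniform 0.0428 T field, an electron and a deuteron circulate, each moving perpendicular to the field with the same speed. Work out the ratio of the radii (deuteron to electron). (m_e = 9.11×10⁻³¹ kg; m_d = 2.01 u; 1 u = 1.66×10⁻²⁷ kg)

ratio ≈ 3660

r = mv/(qB) ⇒ at equal v, r ∝ m/q.
r_{deuteron}/r_{electron} = 3660.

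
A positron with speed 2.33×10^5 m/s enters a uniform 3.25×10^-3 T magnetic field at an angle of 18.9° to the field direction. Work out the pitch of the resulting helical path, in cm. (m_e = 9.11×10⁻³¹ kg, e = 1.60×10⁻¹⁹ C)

pitch ≈ 0.243 cm

The velocity component along B is v∥ = v cos18.9° = 2.20×10^5 m/s.
The cyclotron period T = 2πm/(qB) = 1.10×10^-8 s is set by m, q, B alone.
Pitch = v∥·T = (2.20×10^5)(1.10×10^-8) = 2.43×10^-3 m.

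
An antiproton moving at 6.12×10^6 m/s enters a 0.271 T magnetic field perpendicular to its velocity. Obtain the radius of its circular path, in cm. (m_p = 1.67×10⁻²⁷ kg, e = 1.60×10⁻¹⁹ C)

r ≈ 23.6 cm

The magnetic force provides the centripetal force: qvB = mv²/r, so r = mv/(qB).
r = (1.67×10^-27 kg)(6.12×10^6 m/s) / [(1×1.60×10^-19 C)(0.271 T)] = 0.236 m.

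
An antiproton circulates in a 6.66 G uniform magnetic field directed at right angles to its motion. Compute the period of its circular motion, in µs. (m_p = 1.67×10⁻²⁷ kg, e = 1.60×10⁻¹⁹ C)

T ≈ 98.5 µs

The cyclotron period is independent of speed: T = 2πm/(qB).
T = 2π(1.67×10^-27) / [(1×1.60×10^-19)(6.66×10^-4)] = 9.85×10^-5 s.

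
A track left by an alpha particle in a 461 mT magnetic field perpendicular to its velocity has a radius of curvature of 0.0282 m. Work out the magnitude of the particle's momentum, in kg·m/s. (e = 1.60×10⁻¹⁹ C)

Since qvB = mv²/r, the momentum p = mv = qBr.
p = (2×1.60×10^-19)(0.461)(0.0282) = 4.16×10^-21 kg·m/s.

p ≈ 4.16×10^-21 kg·m/s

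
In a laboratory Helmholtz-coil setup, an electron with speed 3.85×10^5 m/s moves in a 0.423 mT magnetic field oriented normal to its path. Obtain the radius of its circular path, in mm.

The magnetic force provides the centripetal force: qvB = mv²/r, so r = mv/(qB).
r = (9.11×10^-31 kg)(3.85×10^5 m/s) / [(1×1.60×10^-19 C)(4.23×10^-4 T)] = 5.18×10^-3 m.

r ≈ 5.18 mm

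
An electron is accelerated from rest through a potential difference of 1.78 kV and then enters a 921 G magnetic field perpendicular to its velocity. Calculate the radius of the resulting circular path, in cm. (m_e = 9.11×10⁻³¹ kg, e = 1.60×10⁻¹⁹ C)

The kinetic energy gained is K = qV = (1×1.60×10^-19)(1780) = 2.85×10^-16 J.
v = √(2K/m) = 2.50×10^7 m/s.
r = mv/(qB) = (9.11×10^-31)(2.50×10^7) / [(1×1.60×10^-19)(0.0921)] = 1.55×10^-3 m.

r ≈ 0.155 cm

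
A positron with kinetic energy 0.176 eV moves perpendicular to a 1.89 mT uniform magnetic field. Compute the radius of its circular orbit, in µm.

r ≈ 749 µm

Convert the energy: K = 0.176 eV = 2.82×10^-20 J.
v = √(2K/m) = √(2·2.82×10^-20/9.11×10^-31) = 2.49×10^5 m/s.
r = mv/(qB) = (9.11×10^-31)(2.49×10^5) / [(1×1.60×10^-19)(1.89×10^-3)] = 7.49×10^-4 m.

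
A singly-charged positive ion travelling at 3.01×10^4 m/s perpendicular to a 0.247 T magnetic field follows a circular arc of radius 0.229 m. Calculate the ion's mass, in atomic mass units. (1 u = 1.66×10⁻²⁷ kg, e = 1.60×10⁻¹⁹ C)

qvB = mv²/r ⇒ m = qBr/v.
m = (1×1.60×10^-19)(0.247)(0.229) / (3.01×10^4) = 3.01×10^-25 kg = 181 u.

m ≈ 181 u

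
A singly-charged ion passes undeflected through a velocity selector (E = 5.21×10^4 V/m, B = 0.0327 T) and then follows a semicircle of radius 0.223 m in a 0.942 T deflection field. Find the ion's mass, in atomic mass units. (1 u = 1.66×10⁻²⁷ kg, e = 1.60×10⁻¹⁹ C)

m ≈ 12.7 u

v = E/B₁ = 1.59×10^6 m/s.
From r = mv/(qB₂), m = qB₂r/v = (1×1.60×10^-19)(0.942)(0.223) / (1.59×10^6) = 2.11×10^-26 kg.
In atomic mass units: m = 2.11×10^-26 / 1.66×10^-27 = 12.7 u.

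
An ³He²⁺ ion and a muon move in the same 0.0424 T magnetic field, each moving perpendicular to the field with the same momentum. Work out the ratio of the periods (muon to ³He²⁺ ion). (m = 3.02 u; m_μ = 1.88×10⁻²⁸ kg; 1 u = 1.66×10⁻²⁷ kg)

T = 2πm/(qB) is independent of speed, so T₂/T₁ = (m₂/q₂)/(m₁/q₁).
T_{muon}/T_{³He²⁺ ion} = (1.88×10^-28/1e) / (5.01×10^-27/2e) = 0.0750.

ratio ≈ 0.0750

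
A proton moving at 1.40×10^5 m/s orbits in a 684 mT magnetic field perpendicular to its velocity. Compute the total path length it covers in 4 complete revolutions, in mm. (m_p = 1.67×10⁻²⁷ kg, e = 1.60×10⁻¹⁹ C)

L ≈ 53.7 mm

r = mv/(qB) = 2.14×10^-3 m, so one revolution covers 2πr = 0.0134 m.
In 4 revolutions: L = 4·2πr = 0.0537 m.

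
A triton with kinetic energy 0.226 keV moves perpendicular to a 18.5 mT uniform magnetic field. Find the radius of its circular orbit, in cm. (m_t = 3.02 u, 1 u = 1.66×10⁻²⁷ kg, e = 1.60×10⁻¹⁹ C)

Convert the energy: K = 0.226 keV = 3.62×10^-17 J.
v = √(2K/m) = √(2·3.62×10^-17/5.01×10^-27) = 1.20×10^5 m/s.
r = mv/(qB) = (5.01×10^-27)(1.20×10^5) / [(1×1.60×10^-19)(0.0185)] = 0.203 m.

r ≈ 20.3 cm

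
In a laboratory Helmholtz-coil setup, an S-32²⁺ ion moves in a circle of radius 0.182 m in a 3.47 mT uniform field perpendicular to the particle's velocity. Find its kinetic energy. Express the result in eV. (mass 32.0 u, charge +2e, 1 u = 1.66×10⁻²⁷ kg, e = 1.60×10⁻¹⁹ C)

K ≈ 2.40 eV

v = qBr/m = (2×1.60×10^-19)(3.47×10^-3)(0.182) / (5.31×10^-26) = 3800 m/s.
K = ½mv² = 0.5·(5.31×10^-26)·(3800)² = 3.84×10^-19 J = 2.40 eV.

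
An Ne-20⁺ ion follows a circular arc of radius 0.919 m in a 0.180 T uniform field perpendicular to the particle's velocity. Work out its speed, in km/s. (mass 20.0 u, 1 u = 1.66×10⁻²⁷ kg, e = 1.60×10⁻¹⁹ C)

From qvB = mv²/r, v = qBr/m.
v = (1×1.60×10^-19)(0.180)(0.919) / (3.32×10^-26) = 7.97×10^5 m/s.

v ≈ 797 km/s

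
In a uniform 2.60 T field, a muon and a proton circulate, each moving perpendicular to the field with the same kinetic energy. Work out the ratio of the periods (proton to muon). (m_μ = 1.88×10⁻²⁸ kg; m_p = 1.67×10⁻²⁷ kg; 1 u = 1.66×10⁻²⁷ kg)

ratio ≈ 8.88

T = 2πm/(qB) is independent of speed, so T₂/T₁ = (m₂/q₂)/(m₁/q₁).
T_{proton}/T_{muon} = (1.67×10^-27/1e) / (1.88×10^-28/1e) = 8.88.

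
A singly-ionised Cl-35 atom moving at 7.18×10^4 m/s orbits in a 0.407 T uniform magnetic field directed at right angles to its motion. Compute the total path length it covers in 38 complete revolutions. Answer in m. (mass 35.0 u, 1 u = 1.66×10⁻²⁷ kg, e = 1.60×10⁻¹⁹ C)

L ≈ 15.3 m

r = mv/(qB) = 0.0641 m, so one revolution covers 2πr = 0.403 m.
In 38 revolutions: L = 38·2πr = 15.3 m.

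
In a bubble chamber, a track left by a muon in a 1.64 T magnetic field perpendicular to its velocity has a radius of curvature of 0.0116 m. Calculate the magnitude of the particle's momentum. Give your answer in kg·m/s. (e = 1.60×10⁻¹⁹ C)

Since qvB = mv²/r, the momentum p = mv = qBr.
p = (1×1.60×10^-19)(1.64)(0.0116) = 3.04×10^-21 kg·m/s.

p ≈ 3.04×10^-21 kg·m/s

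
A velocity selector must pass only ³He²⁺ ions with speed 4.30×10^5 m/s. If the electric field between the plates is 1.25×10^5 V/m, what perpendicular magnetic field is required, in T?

qE = qvB ⇒ B = E/v = (1.25×10^5) / (4.30×10^5) = 0.291 T.

B ≈ 0.291 T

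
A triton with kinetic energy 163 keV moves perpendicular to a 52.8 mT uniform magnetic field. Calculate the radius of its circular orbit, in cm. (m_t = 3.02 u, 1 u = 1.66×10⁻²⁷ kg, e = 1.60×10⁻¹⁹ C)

Convert the energy: K = 163 keV = 2.61×10^-14 J.
v = √(2K/m) = √(2·2.61×10^-14/5.01×10^-27) = 3.23×10^6 m/s.
r = mv/(qB) = (5.01×10^-27)(3.23×10^6) / [(1×1.60×10^-19)(0.0528)] = 1.91 m.

r ≈ 191 cm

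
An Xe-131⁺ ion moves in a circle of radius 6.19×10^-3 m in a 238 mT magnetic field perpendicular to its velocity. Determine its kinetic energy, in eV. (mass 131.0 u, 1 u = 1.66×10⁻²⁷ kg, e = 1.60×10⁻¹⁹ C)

K ≈ 0.798 eV

v = qBr/m = (1×1.60×10^-19)(0.238)(6.19×10^-3) / (2.17×10^-25) = 1080 m/s.
K = ½mv² = 0.5·(2.17×10^-25)·(1080)² = 1.28×10^-19 J = 0.798 eV.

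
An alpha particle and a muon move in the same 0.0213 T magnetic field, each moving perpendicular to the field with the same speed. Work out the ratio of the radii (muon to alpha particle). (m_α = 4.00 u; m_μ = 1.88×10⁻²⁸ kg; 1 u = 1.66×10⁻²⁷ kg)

ratio ≈ 0.0566

r = mv/(qB) ⇒ at equal v, r ∝ m/q.
r_{muon}/r_{alpha particle} = 0.0566.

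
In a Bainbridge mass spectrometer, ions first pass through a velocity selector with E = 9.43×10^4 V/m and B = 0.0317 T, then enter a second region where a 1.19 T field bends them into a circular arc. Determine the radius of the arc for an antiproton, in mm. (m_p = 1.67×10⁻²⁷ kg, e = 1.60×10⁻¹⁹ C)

The selector passes v = E/B = 9.43×10^4/0.0317 = 2.97×10^6 m/s.
In the deflection region, r = mv/(qB₂) = (1.67×10^-27)(2.97×10^6) / [(1×1.60×10^-19)(1.19)] = 0.0261 m.

r ≈ 26.1 mm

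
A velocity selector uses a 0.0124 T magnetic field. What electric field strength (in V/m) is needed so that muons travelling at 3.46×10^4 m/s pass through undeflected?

qE = qvB ⇒ E = vB = (3.46×10^4)(0.0124) = 429 V/m.

E ≈ 429 V/m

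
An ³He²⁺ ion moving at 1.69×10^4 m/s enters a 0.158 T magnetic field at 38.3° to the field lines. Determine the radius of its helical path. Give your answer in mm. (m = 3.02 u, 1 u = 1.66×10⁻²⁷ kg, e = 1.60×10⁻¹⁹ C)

Only the perpendicular component v⊥ = v sin38.3° = 1.05×10^4 m/s is bent by the field.
r = m v⊥ /(qB) = (5.01×10^-27)(1.05×10^4) / [(2×1.60×10^-19)(0.158)] = 1.04×10^-3 m.

r ≈ 1.04 mm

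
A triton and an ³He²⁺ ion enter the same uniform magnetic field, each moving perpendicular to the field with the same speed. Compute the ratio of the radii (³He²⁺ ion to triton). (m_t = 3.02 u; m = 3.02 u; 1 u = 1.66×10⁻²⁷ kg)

r = mv/(qB) ⇒ at equal v, r ∝ m/q.
r_{³He²⁺ ion}/r_{triton} = 0.500.

ratio ≈ 0.500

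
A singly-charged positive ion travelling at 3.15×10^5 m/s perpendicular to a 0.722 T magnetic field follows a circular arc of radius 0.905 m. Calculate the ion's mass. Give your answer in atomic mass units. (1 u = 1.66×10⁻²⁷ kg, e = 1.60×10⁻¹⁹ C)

m ≈ 200 u

qvB = mv²/r ⇒ m = qBr/v.
m = (1×1.60×10^-19)(0.722)(0.905) / (3.15×10^5) = 3.32×10^-25 kg = 200 u.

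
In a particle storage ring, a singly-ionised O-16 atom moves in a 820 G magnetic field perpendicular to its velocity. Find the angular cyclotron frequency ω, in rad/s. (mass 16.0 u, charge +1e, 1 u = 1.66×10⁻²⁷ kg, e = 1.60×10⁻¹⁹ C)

ω ≈ 4.94×10^5 rad/s

ω = qB/m = (1×1.60×10^-19)(0.0820) / (2.66×10^-26) = 4.94×10^5 rad/s.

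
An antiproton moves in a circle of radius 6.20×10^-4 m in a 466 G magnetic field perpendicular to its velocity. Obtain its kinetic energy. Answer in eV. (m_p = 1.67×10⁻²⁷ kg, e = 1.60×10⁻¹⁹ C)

K ≈ 0.0400 eV

v = qBr/m = (1×1.60×10^-19)(0.0466)(6.20×10^-4) / (1.67×10^-27) = 2770 m/s.
K = ½mv² = 0.5·(1.67×10^-27)·(2770)² = 6.40×10^-21 J = 0.0400 eV.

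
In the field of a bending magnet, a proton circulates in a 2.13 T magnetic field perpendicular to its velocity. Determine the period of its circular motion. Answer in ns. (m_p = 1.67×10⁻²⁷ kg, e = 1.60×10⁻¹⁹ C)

The cyclotron period is independent of speed: T = 2πm/(qB).
T = 2π(1.67×10^-27) / [(1×1.60×10^-19)(2.13)] = 3.08×10^-8 s.

T ≈ 30.8 ns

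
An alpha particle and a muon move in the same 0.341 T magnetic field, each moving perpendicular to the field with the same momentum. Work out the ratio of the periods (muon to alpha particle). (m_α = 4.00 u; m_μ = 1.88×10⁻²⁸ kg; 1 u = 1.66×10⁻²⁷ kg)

ratio ≈ 0.0566

T = 2πm/(qB) is independent of speed, so T₂/T₁ = (m₂/q₂)/(m₁/q₁).
T_{muon}/T_{alpha particle} = (1.88×10^-28/1e) / (6.64×10^-27/2e) = 0.0566.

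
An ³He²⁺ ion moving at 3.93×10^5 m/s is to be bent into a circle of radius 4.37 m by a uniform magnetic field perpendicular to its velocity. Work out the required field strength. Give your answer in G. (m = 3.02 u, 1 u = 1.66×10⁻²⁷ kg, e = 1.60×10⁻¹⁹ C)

B ≈ 14.1 G

qvB = mv²/r gives B = mv/(qr).
B = (5.01×10^-27)(3.93×10^5) / [(2×1.60×10^-19)(4.37)] = 1.41×10^-3 T.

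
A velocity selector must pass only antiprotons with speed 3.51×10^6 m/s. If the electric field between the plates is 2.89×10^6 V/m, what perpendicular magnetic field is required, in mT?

B ≈ 823 mT

qE = qvB ⇒ B = E/v = (2.89×10^6) / (3.51×10^6) = 0.823 T.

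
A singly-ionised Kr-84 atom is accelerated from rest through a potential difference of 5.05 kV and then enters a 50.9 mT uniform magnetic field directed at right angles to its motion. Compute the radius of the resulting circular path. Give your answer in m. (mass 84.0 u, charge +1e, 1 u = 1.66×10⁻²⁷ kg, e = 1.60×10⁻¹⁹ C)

r ≈ 1.84 m

The kinetic energy gained is K = qV = (1×1.60×10^-19)(5050) = 8.08×10^-16 J.
v = √(2K/m) = 1.08×10^5 m/s.
r = mv/(qB) = (1.39×10^-25)(1.08×10^5) / [(1×1.60×10^-19)(0.0509)] = 1.84 m.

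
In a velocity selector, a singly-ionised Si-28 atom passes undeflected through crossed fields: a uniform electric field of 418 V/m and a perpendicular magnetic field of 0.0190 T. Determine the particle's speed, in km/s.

For zero net force, qE = qvB, so v = E/B.
v = (418) / (0.0190) = 2.20×10^4 m/s.

v ≈ 22.0 km/s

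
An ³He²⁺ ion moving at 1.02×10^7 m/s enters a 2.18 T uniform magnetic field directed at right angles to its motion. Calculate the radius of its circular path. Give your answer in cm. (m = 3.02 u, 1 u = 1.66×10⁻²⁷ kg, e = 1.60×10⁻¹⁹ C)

r ≈ 7.33 cm

The magnetic force provides the centripetal force: qvB = mv²/r, so r = mv/(qB).
r = (5.01×10^-27 kg)(1.02×10^7 m/s) / [(2×1.60×10^-19 C)(2.18 T)] = 0.0733 m.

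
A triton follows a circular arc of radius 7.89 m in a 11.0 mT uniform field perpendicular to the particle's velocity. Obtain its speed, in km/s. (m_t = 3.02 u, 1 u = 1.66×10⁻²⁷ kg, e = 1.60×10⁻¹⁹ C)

From qvB = mv²/r, v = qBr/m.
v = (1×1.60×10^-19)(0.0110)(7.89) / (5.01×10^-27) = 2.77×10^6 m/s.

v ≈ 2770 km/s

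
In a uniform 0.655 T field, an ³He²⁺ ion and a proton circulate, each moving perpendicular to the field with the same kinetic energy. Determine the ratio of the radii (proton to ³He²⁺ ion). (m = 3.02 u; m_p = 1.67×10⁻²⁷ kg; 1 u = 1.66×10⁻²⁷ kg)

r = √(2mK)/(qB) ⇒ at equal K, r ∝ √m/q.
r_{proton}/r_{³He²⁺ ion} = 1.15.

ratio ≈ 1.15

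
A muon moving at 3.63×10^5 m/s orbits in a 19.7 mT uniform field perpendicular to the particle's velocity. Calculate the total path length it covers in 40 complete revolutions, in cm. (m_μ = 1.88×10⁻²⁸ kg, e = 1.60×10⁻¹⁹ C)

r = mv/(qB) = 0.0217 m, so one revolution covers 2πr = 0.136 m.
In 40 revolutions: L = 40·2πr = 5.44 m.

L ≈ 544 cm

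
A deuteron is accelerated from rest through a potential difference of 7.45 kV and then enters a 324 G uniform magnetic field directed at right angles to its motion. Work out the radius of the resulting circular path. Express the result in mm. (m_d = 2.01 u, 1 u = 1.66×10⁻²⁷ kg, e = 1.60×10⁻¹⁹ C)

The kinetic energy gained is K = qV = (1×1.60×10^-19)(7450) = 1.19×10^-15 J.
v = √(2K/m) = 8.45×10^5 m/s.
r = mv/(qB) = (3.34×10^-27)(8.45×10^5) / [(1×1.60×10^-19)(0.0324)] = 0.544 m.

r ≈ 544 mm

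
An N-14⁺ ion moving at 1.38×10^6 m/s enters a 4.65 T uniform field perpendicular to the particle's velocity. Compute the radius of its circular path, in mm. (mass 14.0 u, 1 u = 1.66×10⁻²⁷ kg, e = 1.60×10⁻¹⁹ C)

The magnetic force provides the centripetal force: qvB = mv²/r, so r = mv/(qB).
r = (2.32×10^-26 kg)(1.38×10^6 m/s) / [(1×1.60×10^-19 C)(4.65 T)] = 0.0431 m.

r ≈ 43.1 mm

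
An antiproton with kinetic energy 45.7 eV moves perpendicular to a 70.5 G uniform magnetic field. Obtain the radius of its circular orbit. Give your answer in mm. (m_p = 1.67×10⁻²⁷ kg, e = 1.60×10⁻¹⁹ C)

r ≈ 139 mm

Convert the energy: K = 45.7 eV = 7.31×10^-18 J.
v = √(2K/m) = √(2·7.31×10^-18/1.67×10^-27) = 9.36×10^4 m/s.
r = mv/(qB) = (1.67×10^-27)(9.36×10^4) / [(1×1.60×10^-19)(7.05×10^-3)] = 0.139 m.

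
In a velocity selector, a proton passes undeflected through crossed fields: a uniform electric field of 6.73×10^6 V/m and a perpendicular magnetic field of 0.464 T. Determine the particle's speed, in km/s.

v ≈ 14500 km/s

For zero net force, qE = qvB, so v = E/B.
v = (6.73×10^6) / (0.464) = 1.45×10^7 m/s.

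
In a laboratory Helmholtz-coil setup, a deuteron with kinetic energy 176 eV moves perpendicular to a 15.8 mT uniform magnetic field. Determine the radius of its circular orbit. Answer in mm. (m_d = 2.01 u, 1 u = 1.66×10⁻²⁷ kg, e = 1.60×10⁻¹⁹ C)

Convert the energy: K = 176 eV = 2.82×10^-17 J.
v = √(2K/m) = √(2·2.82×10^-17/3.34×10^-27) = 1.30×10^5 m/s.
r = mv/(qB) = (3.34×10^-27)(1.30×10^5) / [(1×1.60×10^-19)(0.0158)] = 0.171 m.

r ≈ 171 mm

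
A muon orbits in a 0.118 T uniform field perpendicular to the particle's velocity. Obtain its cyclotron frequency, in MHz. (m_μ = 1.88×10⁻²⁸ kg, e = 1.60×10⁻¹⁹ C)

f = qB/(2πm) = (1×1.60×10^-19)(0.118) / [2π(1.88×10^-28)] = 1.60×10^7 Hz.

f ≈ 16.0 MHz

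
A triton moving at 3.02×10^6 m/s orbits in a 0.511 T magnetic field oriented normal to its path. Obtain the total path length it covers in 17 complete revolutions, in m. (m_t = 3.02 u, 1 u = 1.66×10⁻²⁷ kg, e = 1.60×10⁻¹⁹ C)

r = mv/(qB) = 0.185 m, so one revolution covers 2πr = 1.16 m.
In 17 revolutions: L = 17·2πr = 19.8 m.

L ≈ 19.8 m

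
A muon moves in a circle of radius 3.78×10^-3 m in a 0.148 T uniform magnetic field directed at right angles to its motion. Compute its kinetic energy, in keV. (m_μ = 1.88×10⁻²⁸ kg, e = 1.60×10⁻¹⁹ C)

K ≈ 0.133 keV

v = qBr/m = (1×1.60×10^-19)(0.148)(3.78×10^-3) / (1.88×10^-28) = 4.76×10^5 m/s.
K = ½mv² = 0.5·(1.88×10^-28)·(4.76×10^5)² = 2.13×10^-17 J = 0.133 keV.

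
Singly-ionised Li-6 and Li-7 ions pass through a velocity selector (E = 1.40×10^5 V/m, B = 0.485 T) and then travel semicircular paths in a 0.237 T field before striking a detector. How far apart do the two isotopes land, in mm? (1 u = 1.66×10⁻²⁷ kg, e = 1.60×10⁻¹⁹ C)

Δd ≈ 25.3 mm

Both emerge at v = E/B₁ = 2.89×10^5 m/s.
r = mv/(qB₂), so r₁ = 0.0758 m and r₂ = 0.0885 m, giving Δr = 0.0126 m.
After a semicircle each ion lands a diameter 2r from the entry slit, so the separation is 2Δr = 0.0253 m.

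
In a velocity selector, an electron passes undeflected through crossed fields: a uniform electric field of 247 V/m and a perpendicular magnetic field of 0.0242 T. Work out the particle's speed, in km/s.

v ≈ 10.2 km/s

For zero net force, qE = qvB, so v = E/B.
v = (247) / (0.0242) = 1.02×10^4 m/s.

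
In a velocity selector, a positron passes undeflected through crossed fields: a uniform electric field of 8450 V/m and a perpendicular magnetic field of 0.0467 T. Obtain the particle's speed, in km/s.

v ≈ 181 km/s

For zero net force, qE = qvB, so v = E/B.
v = (8450) / (0.0467) = 1.81×10^5 m/s.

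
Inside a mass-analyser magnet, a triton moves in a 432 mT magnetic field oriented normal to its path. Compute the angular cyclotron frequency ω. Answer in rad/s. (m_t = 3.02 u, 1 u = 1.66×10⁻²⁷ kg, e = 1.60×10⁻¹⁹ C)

ω ≈ 1.38×10^7 rad/s

ω = qB/m = (1×1.60×10^-19)(0.432) / (5.01×10^-27) = 1.38×10^7 rad/s.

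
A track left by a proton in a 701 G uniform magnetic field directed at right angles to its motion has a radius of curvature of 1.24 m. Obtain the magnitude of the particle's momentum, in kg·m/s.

p ≈ 1.39×10^-20 kg·m/s

Since qvB = mv²/r, the momentum p = mv = qBr.
p = (1×1.60×10^-19)(0.0701)(1.24) = 1.39×10^-20 kg·m/s.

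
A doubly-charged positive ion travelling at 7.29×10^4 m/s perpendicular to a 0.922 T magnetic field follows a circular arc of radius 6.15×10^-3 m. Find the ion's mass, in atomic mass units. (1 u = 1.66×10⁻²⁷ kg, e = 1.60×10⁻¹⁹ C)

qvB = mv²/r ⇒ m = qBr/v.
m = (2×1.60×10^-19)(0.922)(6.15×10^-3) / (7.29×10^4) = 2.49×10^-26 kg = 15.0 u.

m ≈ 15.0 u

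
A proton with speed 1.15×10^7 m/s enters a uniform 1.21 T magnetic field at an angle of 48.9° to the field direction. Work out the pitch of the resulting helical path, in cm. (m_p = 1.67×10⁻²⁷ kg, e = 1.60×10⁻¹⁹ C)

pitch ≈ 41.0 cm

The velocity component along B is v∥ = v cos48.9° = 7.56×10^6 m/s.
The cyclotron period T = 2πm/(qB) = 5.42×10^-8 s is set by m, q, B alone.
Pitch = v∥·T = (7.56×10^6)(5.42×10^-8) = 0.410 m.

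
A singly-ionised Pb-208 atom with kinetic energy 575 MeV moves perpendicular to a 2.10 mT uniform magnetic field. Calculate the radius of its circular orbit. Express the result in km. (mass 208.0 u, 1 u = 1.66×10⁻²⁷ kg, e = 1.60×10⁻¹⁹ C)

Convert the energy: K = 575 MeV = 9.20×10^-11 J.
v = √(2K/m) = √(2·9.20×10^-11/3.45×10^-25) = 2.31×10^7 m/s.
r = mv/(qB) = (3.45×10^-25)(2.31×10^7) / [(1×1.60×10^-19)(2.10×10^-3)] = 2.37×10^4 m.

r ≈ 23.7 km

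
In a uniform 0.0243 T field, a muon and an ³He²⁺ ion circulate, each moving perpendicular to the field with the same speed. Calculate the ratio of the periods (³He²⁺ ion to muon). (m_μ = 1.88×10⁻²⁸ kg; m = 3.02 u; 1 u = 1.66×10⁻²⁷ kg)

ratio ≈ 13.3

T = 2πm/(qB) is independent of speed, so T₂/T₁ = (m₂/q₂)/(m₁/q₁).
T_{³He²⁺ ion}/T_{muon} = (5.01×10^-27/2e) / (1.88×10^-28/1e) = 13.3.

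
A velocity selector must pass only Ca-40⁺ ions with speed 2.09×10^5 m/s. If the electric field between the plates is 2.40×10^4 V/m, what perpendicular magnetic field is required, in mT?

B ≈ 115 mT

qE = qvB ⇒ B = E/v = (2.40×10^4) / (2.09×10^5) = 0.115 T.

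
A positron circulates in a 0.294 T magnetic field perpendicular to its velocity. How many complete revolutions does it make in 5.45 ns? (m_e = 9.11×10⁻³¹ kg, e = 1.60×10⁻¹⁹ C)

N = 44

T = 2πm/(qB) = 2π(9.11×10^-31) / [(1×1.60×10^-19)(0.294)] = 1.2168×10^-10 s.
N = t/T = 5.45×10^-9 / 1.2168×10^-10 ≈ 44.79, so 44 complete revolutions.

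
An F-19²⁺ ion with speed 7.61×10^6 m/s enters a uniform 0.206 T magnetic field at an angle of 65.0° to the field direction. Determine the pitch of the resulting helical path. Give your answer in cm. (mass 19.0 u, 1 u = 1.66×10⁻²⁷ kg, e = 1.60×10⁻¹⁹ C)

The velocity component along B is v∥ = v cos65.0° = 3.22×10^6 m/s.
The cyclotron period T = 2πm/(qB) = 3.01×10^-6 s is set by m, q, B alone.
Pitch = v∥·T = (3.22×10^6)(3.01×10^-6) = 9.67 m.

pitch ≈ 967 cm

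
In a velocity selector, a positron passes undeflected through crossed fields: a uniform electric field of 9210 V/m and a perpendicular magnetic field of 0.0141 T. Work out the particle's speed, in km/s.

v ≈ 653 km/s

For zero net force, qE = qvB, so v = E/B.
v = (9210) / (0.0141) = 6.53×10^5 m/s.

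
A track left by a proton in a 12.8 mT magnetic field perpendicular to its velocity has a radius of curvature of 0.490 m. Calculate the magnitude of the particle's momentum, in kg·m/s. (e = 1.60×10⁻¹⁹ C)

p ≈ 1.00×10^-21 kg·m/s

Since qvB = mv²/r, the momentum p = mv = qBr.
p = (1×1.60×10^-19)(0.0128)(0.490) = 1.00×10^-21 kg·m/s.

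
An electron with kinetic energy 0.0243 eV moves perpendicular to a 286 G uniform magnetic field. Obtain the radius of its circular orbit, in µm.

Convert the energy: K = 0.0243 eV = 3.89×10^-21 J.
v = √(2K/m) = √(2·3.89×10^-21/9.11×10^-31) = 9.24×10^4 m/s.
r = mv/(qB) = (9.11×10^-31)(9.24×10^4) / [(1×1.60×10^-19)(0.0286)] = 1.84×10^-5 m.

r ≈ 18.4 µm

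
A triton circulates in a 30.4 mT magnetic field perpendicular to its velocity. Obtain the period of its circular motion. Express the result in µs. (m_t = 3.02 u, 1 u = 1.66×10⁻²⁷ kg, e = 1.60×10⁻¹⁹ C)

T ≈ 6.48 µs

The cyclotron period is independent of speed: T = 2πm/(qB).
T = 2π(5.01×10^-27) / [(1×1.60×10^-19)(0.0304)] = 6.48×10^-6 s.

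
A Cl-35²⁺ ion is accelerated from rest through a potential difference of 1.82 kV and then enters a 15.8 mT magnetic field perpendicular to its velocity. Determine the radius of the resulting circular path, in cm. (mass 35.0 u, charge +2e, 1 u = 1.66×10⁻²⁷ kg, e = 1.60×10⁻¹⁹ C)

The kinetic energy gained is K = qV = (2×1.60×10^-19)(1820) = 5.82×10^-16 J.
v = √(2K/m) = 1.42×10^5 m/s.
r = mv/(qB) = (5.81×10^-26)(1.42×10^5) / [(2×1.60×10^-19)(0.0158)] = 1.63 m.

r ≈ 163 cm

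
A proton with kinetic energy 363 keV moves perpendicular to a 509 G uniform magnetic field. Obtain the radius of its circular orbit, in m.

Convert the energy: K = 363 keV = 5.81×10^-14 J.
v = √(2K/m) = √(2·5.81×10^-14/1.67×10^-27) = 8.34×10^6 m/s.
r = mv/(qB) = (1.67×10^-27)(8.34×10^6) / [(1×1.60×10^-19)(0.0509)] = 1.71 m.

r ≈ 1.71 m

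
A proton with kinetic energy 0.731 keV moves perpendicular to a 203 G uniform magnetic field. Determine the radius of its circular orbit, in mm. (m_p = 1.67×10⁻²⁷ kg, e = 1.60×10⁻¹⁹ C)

r ≈ 192 mm

Convert the energy: K = 0.731 keV = 1.17×10^-16 J.
v = √(2K/m) = √(2·1.17×10^-16/1.67×10^-27) = 3.74×10^5 m/s.
r = mv/(qB) = (1.67×10^-27)(3.74×10^5) / [(1×1.60×10^-19)(0.0203)] = 0.192 m.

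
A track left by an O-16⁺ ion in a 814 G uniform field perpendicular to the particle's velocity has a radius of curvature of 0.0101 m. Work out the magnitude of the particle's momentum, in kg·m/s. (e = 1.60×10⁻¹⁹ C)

Since qvB = mv²/r, the momentum p = mv = qBr.
p = (1×1.60×10^-19)(0.0814)(0.0101) = 1.32×10^-22 kg·m/s.

p ≈ 1.32×10^-22 kg·m/s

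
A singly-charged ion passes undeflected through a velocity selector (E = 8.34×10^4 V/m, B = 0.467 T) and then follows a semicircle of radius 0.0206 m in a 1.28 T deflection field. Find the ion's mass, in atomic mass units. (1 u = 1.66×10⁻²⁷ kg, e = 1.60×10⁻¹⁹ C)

m ≈ 14.2 u

v = E/B₁ = 1.79×10^5 m/s.
From r = mv/(qB₂), m = qB₂r/v = (1×1.60×10^-19)(1.28)(0.0206) / (1.79×10^5) = 2.36×10^-26 kg.
In atomic mass units: m = 2.36×10^-26 / 1.66×10^-27 = 14.2 u.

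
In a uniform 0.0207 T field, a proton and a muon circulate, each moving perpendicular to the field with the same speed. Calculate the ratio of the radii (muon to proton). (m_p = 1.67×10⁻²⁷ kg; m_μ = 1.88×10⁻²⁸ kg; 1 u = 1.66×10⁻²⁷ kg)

ratio ≈ 0.113

r = mv/(qB) ⇒ at equal v, r ∝ m/q.
r_{muon}/r_{proton} = 0.113.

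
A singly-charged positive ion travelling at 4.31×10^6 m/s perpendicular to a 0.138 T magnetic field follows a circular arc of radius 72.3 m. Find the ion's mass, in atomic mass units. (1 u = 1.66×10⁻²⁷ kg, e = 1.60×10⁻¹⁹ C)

qvB = mv²/r ⇒ m = qBr/v.
m = (1×1.60×10^-19)(0.138)(72.3) / (4.31×10^6) = 3.70×10^-25 kg = 223 u.

m ≈ 223 u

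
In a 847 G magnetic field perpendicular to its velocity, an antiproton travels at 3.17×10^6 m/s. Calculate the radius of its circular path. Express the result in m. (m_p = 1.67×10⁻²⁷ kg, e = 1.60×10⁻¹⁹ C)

r ≈ 0.391 m

The magnetic force provides the centripetal force: qvB = mv²/r, so r = mv/(qB).
r = (1.67×10^-27 kg)(3.17×10^6 m/s) / [(1×1.60×10^-19 C)(0.0847 T)] = 0.391 m.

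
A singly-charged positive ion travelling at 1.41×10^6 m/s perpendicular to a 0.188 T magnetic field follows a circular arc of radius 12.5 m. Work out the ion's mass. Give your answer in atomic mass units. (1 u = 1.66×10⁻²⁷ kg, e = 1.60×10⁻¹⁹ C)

m ≈ 161 u

qvB = mv²/r ⇒ m = qBr/v.
m = (1×1.60×10^-19)(0.188)(12.5) / (1.41×10^6) = 2.67×10^-25 kg = 161 u.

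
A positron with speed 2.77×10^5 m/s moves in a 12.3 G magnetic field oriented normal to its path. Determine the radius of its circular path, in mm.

r ≈ 1.28 mm

The magnetic force provides the centripetal force: qvB = mv²/r, so r = mv/(qB).
r = (9.11×10^-31 kg)(2.77×10^5 m/s) / [(1×1.60×10^-19 C)(1.23×10^-3 T)] = 1.28×10^-3 m.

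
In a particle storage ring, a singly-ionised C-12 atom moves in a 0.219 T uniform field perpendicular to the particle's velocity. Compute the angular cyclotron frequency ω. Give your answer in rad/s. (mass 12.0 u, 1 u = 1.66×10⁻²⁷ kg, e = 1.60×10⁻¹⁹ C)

ω ≈ 1.76×10^6 rad/s

ω = qB/m = (1×1.60×10^-19)(0.219) / (1.99×10^-26) = 1.76×10^6 rad/s.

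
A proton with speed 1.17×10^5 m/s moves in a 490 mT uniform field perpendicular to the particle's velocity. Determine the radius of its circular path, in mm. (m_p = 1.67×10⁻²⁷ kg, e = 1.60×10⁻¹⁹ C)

r ≈ 2.49 mm

The magnetic force provides the centripetal force: qvB = mv²/r, so r = mv/(qB).
r = (1.67×10^-27 kg)(1.17×10^5 m/s) / [(1×1.60×10^-19 C)(0.490 T)] = 2.49×10^-3 m.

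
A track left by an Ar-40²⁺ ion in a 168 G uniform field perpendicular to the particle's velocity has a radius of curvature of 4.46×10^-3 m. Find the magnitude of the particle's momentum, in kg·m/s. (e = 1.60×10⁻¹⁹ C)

Since qvB = mv²/r, the momentum p = mv = qBr.
p = (2×1.60×10^-19)(0.0168)(4.46×10^-3) = 2.40×10^-23 kg·m/s.

p ≈ 2.40×10^-23 kg·m/s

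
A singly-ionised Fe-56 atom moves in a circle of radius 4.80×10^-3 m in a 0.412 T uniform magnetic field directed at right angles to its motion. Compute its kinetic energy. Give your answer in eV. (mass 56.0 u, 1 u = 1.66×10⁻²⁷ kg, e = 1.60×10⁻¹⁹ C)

v = qBr/m = (1×1.60×10^-19)(0.412)(4.80×10^-3) / (9.30×10^-26) = 3400 m/s.
K = ½mv² = 0.5·(9.30×10^-26)·(3400)² = 5.39×10^-19 J = 3.37 eV.

K ≈ 3.37 eV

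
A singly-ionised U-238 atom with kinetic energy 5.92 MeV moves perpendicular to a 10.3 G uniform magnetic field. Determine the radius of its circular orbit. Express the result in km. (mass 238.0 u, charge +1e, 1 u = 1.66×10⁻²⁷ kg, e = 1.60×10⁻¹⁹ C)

r ≈ 5.25 km

Convert the energy: K = 5.92 MeV = 9.47×10^-13 J.
v = √(2K/m) = √(2·9.47×10^-13/3.95×10^-25) = 2.19×10^6 m/s.
r = mv/(qB) = (3.95×10^-25)(2.19×10^6) / [(1×1.60×10^-19)(1.03×10^-3)] = 5250 m.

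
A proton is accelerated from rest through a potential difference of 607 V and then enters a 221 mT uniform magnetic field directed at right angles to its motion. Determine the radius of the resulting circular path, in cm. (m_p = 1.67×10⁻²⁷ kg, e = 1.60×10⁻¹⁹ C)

The kinetic energy gained is K = qV = (1×1.60×10^-19)(607) = 9.71×10^-17 J.
v = √(2K/m) = 3.41×10^5 m/s.
r = mv/(qB) = (1.67×10^-27)(3.41×10^5) / [(1×1.60×10^-19)(0.221)] = 0.0161 m.

r ≈ 1.61 cm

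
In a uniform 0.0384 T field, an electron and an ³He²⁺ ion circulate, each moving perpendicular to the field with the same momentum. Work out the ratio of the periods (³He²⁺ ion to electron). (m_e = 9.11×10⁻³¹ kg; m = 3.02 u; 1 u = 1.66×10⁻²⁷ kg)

T = 2πm/(qB) is independent of speed, so T₂/T₁ = (m₂/q₂)/(m₁/q₁).
T_{³He²⁺ ion}/T_{electron} = (5.01×10^-27/2e) / (9.11×10^-31/1e) = 2750.

ratio ≈ 2750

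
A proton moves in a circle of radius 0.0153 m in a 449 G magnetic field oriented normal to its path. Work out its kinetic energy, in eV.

K ≈ 22.6 eV

v = qBr/m = (1×1.60×10^-19)(0.0449)(0.0153) / (1.67×10^-27) = 6.58×10^4 m/s.
K = ½mv² = 0.5·(1.67×10^-27)·(6.58×10^4)² = 3.62×10^-18 J = 22.6 eV.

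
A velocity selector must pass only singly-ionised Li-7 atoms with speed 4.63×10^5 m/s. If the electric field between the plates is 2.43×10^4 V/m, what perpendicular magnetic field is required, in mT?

B ≈ 52.5 mT

qE = qvB ⇒ B = E/v = (2.43×10^4) / (4.63×10^5) = 0.0525 T.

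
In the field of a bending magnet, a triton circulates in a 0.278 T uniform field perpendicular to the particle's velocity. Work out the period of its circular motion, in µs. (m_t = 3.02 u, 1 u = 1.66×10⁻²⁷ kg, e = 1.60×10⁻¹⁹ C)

T ≈ 0.708 µs

The cyclotron period is independent of speed: T = 2πm/(qB).
T = 2π(5.01×10^-27) / [(1×1.60×10^-19)(0.278)] = 7.08×10^-7 s.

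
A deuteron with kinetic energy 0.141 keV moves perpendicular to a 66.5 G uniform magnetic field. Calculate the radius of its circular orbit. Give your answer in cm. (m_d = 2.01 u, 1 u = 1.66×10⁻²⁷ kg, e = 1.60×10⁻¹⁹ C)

r ≈ 36.5 cm

Convert the energy: K = 0.141 keV = 2.26×10^-17 J.
v = √(2K/m) = √(2·2.26×10^-17/3.34×10^-27) = 1.16×10^5 m/s.
r = mv/(qB) = (3.34×10^-27)(1.16×10^5) / [(1×1.60×10^-19)(6.65×10^-3)] = 0.365 m.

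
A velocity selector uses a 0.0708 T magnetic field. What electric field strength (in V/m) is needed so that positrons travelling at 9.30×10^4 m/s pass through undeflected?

qE = qvB ⇒ E = vB = (9.30×10^4)(0.0708) = 6580 V/m.

E ≈ 6580 V/m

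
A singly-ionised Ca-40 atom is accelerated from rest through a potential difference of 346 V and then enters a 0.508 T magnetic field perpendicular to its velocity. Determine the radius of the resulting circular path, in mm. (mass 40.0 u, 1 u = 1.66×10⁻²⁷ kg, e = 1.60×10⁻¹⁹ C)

r ≈ 33.4 mm

The kinetic energy gained is K = qV = (1×1.60×10^-19)(346) = 5.54×10^-17 J.
v = √(2K/m) = 4.08×10^4 m/s.
r = mv/(qB) = (6.64×10^-26)(4.08×10^4) / [(1×1.60×10^-19)(0.508)] = 0.0334 m.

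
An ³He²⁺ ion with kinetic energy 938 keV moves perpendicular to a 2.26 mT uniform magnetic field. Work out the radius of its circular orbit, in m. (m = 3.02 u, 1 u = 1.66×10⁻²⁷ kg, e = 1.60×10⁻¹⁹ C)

Convert the energy: K = 938 keV = 1.50×10^-13 J.
v = √(2K/m) = √(2·1.50×10^-13/5.01×10^-27) = 7.74×10^6 m/s.
r = mv/(qB) = (5.01×10^-27)(7.74×10^6) / [(2×1.60×10^-19)(2.26×10^-3)] = 53.6 m.

r ≈ 53.6 m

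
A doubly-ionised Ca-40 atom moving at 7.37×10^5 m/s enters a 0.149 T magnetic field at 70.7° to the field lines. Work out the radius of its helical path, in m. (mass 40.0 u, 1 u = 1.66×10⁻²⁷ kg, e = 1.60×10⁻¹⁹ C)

Only the perpendicular component v⊥ = v sin70.7° = 6.96×10^5 m/s is bent by the field.
r = m v⊥ /(qB) = (6.64×10^-26)(6.96×10^5) / [(2×1.60×10^-19)(0.149)] = 0.969 m.

r ≈ 0.969 m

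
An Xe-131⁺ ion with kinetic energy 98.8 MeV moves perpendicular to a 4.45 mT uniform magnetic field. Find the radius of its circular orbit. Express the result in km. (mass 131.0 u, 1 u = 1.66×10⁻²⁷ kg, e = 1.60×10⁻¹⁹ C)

r ≈ 3.68 km

Convert the energy: K = 98.8 MeV = 1.58×10^-11 J.
v = √(2K/m) = √(2·1.58×10^-11/2.17×10^-25) = 1.21×10^7 m/s.
r = mv/(qB) = (2.17×10^-25)(1.21×10^7) / [(1×1.60×10^-19)(4.45×10^-3)] = 3680 m.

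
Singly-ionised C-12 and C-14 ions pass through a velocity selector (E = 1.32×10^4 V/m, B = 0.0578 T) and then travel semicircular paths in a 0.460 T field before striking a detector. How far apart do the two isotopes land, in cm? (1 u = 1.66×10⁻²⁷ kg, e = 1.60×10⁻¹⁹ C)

Δd ≈ 2.06 cm

Both emerge at v = E/B₁ = 2.28×10^5 m/s.
r = mv/(qB₂), so r₁ = 0.0618 m and r₂ = 0.0721 m, giving Δr = 0.0103 m.
After a semicircle each ion lands a diameter 2r from the entry slit, so the separation is 2Δr = 0.0206 m.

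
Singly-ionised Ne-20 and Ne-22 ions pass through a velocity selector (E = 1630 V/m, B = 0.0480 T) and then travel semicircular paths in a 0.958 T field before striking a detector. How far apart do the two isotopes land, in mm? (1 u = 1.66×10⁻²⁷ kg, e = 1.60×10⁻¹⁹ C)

Both emerge at v = E/B₁ = 3.40×10^4 m/s.
r = mv/(qB₂), so r₁ = 7.355×10^-3 m and r₂ = 8.091×10^-3 m, giving Δr = 7.36×10^-4 m.
After a semicircle each ion lands a diameter 2r from the entry slit, so the separation is 2Δr = 1.47×10^-3 m.

Δd ≈ 1.47 mm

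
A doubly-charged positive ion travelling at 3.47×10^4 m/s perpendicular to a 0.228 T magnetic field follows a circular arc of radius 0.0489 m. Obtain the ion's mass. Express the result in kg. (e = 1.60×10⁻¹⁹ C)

m ≈ 1.03×10^-25 kg

qvB = mv²/r ⇒ m = qBr/v.
m = (2×1.60×10^-19)(0.228)(0.0489) / (3.47×10^4) = 1.03×10^-25 kg.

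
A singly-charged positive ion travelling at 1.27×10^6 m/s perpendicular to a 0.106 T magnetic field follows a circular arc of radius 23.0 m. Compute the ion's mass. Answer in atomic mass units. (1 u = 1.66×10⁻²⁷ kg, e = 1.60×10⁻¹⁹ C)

m ≈ 185 u

qvB = mv²/r ⇒ m = qBr/v.
m = (1×1.60×10^-19)(0.106)(23.0) / (1.27×10^6) = 3.07×10^-25 kg = 185 u.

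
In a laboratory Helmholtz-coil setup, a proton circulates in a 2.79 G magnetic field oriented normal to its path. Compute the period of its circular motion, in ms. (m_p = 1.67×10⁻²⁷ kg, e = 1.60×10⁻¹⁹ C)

T ≈ 0.235 ms

The cyclotron period is independent of speed: T = 2πm/(qB).
T = 2π(1.67×10^-27) / [(1×1.60×10^-19)(2.79×10^-4)] = 2.35×10^-4 s.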